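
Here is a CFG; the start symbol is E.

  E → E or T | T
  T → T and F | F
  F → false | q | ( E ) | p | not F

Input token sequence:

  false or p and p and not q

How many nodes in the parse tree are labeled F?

5

[E [E [T [F false]]] or [T [T [T [F p]] and [F p]] and [F not [F q]]]]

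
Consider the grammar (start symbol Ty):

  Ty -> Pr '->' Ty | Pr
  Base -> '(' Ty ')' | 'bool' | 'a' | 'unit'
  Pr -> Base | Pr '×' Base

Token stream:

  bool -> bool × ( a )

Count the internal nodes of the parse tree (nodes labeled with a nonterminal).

11

[Ty [Pr [Base bool]] -> [Ty [Pr [Pr [Base bool]] × [Base ( [Ty [Pr [Base a]]] )]]]]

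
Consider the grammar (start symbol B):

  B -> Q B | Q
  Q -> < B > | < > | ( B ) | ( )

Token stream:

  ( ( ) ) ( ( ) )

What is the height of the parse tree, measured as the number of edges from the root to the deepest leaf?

[B [Q ( [B [Q ( )]] )] [B [Q ( [B [Q ( )]] )]]]

5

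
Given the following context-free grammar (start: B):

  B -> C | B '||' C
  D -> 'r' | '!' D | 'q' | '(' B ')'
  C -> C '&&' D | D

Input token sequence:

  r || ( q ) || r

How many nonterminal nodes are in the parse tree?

[B [B [B [C [D r]]] || [C [D ( [B [C [D q]]] )]]] || [C [D r]]]

12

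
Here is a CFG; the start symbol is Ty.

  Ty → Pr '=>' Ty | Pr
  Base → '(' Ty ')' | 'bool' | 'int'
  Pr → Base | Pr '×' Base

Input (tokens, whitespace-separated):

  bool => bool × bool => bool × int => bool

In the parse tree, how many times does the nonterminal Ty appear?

[Ty [Pr [Base bool]] => [Ty [Pr [Pr [Base bool]] × [Base bool]] => [Ty [Pr [Pr [Base bool]] × [Base int]] => [Ty [Pr [Base bool]]]]]]

4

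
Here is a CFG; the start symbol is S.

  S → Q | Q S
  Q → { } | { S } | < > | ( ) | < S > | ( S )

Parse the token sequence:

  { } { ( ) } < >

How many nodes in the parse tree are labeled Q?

4

[S [Q { }] [S [Q { [S [Q ( )]] }] [S [Q < >]]]]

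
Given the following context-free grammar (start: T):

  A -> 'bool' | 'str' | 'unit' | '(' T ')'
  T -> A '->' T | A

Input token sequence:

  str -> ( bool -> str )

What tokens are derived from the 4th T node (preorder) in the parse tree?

str

[T [A str] -> [T [A ( [T [A bool] -> [T [A str]]] )]]]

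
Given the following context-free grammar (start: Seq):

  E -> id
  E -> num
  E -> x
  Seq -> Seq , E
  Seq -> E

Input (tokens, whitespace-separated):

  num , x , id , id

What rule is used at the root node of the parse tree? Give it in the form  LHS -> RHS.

Seq -> Seq , E

[Seq [Seq [Seq [Seq [E num]] , [E x]] , [E id]] , [E id]]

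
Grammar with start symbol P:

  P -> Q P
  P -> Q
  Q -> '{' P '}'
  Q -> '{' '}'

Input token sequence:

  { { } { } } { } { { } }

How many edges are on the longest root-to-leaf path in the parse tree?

6

[P [Q { [P [Q { }] [P [Q { }]]] }] [P [Q { }] [P [Q { [P [Q { }]] }]]]]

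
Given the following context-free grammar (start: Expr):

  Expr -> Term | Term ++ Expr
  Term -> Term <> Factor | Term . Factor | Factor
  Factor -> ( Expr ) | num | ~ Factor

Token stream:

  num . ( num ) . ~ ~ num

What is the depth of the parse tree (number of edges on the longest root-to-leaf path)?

7

[Expr [Term [Term [Term [Factor num]] . [Factor ( [Expr [Term [Factor num]]] )]] . [Factor ~ [Factor ~ [Factor num]]]]]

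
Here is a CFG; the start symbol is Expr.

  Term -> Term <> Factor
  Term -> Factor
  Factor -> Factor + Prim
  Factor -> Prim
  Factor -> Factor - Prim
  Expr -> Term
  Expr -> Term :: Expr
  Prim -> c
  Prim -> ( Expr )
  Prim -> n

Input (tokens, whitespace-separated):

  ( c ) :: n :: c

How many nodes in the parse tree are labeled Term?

4

[Expr [Term [Factor [Prim ( [Expr [Term [Factor [Prim c]]]] )]]] :: [Expr [Term [Factor [Prim n]]] :: [Expr [Term [Factor [Prim c]]]]]]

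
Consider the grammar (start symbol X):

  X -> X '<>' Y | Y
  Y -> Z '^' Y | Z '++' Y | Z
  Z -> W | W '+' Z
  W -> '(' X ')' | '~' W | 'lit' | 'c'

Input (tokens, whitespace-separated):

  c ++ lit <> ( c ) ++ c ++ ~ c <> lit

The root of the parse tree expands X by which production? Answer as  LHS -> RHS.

[X [X [X [Y [Z [W c]] ++ [Y [Z [W lit]]]]] <> [Y [Z [W ( [X [Y [Z [W c]]]] )]] ++ [Y [Z [W c]] ++ [Y [Z [W ~ [W c]]]]]]] <> [Y [Z [W lit]]]]

X -> X '<>' Y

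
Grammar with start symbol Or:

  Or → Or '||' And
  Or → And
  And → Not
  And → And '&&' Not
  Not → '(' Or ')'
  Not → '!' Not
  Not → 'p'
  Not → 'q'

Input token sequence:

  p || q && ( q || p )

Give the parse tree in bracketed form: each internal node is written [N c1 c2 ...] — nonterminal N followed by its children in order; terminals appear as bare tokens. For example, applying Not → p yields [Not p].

[Or [Or [And [Not p]]] || [And [And [Not q]] && [Not ( [Or [Or [And [Not q]]] || [And [Not p]]] )]]]

Or
Or || And
And || And
Not || And
p || And
p || And && Not
p || Not && Not
p || q && Not
p || q && ( Or )
p || q && ( Or || And )
p || q && ( And || And )
p || q && ( Not || And )
p || q && ( q || And )
p || q && ( q || Not )
p || q && ( q || p )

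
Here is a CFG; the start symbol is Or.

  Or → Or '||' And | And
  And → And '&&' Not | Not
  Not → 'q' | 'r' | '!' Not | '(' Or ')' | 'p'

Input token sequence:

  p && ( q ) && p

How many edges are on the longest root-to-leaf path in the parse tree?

[Or [And [And [And [Not p]] && [Not ( [Or [And [Not q]]] )]] && [Not p]]]

7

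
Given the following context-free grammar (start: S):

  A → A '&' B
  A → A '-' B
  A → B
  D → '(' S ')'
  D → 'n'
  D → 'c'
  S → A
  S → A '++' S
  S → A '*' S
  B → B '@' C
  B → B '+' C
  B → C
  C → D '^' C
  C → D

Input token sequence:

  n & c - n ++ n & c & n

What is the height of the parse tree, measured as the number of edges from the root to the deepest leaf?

[S [A [A [A [B [C [D n]]]] & [B [C [D c]]]] - [B [C [D n]]]] ++ [S [A [A [A [B [C [D n]]]] & [B [C [D c]]]] & [B [C [D n]]]]]]

8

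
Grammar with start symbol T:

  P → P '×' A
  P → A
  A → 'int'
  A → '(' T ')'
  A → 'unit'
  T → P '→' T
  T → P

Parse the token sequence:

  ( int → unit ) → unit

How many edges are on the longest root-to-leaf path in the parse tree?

7

[T [P [A ( [T [P [A int]] → [T [P [A unit]]]] )]] → [T [P [A unit]]]]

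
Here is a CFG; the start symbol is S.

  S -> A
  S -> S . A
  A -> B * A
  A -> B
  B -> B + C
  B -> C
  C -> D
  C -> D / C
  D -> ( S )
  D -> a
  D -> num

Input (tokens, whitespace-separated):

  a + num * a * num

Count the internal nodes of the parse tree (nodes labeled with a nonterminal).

16

[S [A [B [B [C [D a]]] + [C [D num]]] * [A [B [C [D a]]] * [A [B [C [D num]]]]]]]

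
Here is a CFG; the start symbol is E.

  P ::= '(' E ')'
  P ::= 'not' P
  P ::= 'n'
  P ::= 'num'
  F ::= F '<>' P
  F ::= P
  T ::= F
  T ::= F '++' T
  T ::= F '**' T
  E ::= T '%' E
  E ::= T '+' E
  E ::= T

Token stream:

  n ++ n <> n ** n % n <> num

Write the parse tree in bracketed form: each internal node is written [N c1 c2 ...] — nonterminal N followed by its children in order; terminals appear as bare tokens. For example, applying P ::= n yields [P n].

[E [T [F [P n]] ++ [T [F [F [P n]] <> [P n]] ** [T [F [P n]]]]] % [E [T [F [F [P n]] <> [P num]]]]]

E
T % E
F ++ T % E
P ++ T % E
n ++ T % E
n ++ F ** T % E
n ++ F <> P ** T % E
n ++ P <> P ** T % E
n ++ n <> P ** T % E
n ++ n <> n ** T % E
n ++ n <> n ** F % E
n ++ n <> n ** P % E
n ++ n <> n ** n % E
n ++ n <> n ** n % T
n ++ n <> n ** n % F
n ++ n <> n ** n % F <> P
n ++ n <> n ** n % P <> P
n ++ n <> n ** n % n <> P
n ++ n <> n ** n % n <> num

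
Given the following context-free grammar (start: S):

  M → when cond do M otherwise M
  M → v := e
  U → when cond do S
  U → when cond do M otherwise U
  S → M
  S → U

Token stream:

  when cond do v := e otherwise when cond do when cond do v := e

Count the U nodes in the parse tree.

3

[S [U when cond do [M v := e] otherwise [U when cond do [S [U when cond do [S [M v := e]]]]]]]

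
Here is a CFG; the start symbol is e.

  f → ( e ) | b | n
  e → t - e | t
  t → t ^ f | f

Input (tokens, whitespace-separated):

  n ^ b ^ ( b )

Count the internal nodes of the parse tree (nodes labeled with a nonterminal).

10

[e [t [t [t [f n]] ^ [f b]] ^ [f ( [e [t [f b]]] )]]]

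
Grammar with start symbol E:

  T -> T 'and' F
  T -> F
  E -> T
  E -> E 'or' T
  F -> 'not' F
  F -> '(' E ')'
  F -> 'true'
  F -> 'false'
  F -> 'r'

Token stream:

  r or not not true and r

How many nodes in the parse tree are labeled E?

2

[E [E [T [F r]]] or [T [T [F not [F not [F true]]]] and [F r]]]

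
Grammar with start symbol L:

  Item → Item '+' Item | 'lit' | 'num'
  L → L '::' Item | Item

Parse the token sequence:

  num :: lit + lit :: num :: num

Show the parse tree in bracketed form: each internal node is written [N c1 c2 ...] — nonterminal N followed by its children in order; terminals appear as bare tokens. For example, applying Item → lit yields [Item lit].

[L [L [L [L [Item num]] :: [Item [Item lit] + [Item lit]]] :: [Item num]] :: [Item num]]

L
L :: Item
L :: Item :: Item
L :: Item :: Item :: Item
Item :: Item :: Item :: Item
num :: Item :: Item :: Item
num :: Item + Item :: Item :: Item
num :: lit + Item :: Item :: Item
num :: lit + lit :: Item :: Item
num :: lit + lit :: num :: Item
num :: lit + lit :: num :: num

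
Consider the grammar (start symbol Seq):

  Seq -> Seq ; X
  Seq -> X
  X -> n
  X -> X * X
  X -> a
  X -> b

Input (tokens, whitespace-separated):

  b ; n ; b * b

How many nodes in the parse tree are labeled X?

[Seq [Seq [Seq [X b]] ; [X n]] ; [X [X b] * [X b]]]

5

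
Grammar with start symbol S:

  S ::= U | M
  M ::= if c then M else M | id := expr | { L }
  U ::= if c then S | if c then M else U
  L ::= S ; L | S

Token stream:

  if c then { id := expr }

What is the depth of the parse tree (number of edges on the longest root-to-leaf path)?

7

[S [U if c then [S [M { [L [S [M id := expr]]] }]]]]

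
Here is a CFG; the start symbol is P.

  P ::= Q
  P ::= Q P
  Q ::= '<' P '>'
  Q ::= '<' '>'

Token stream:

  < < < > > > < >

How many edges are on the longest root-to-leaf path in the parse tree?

[P [Q < [P [Q < [P [Q < >]] >]] >] [P [Q < >]]]

6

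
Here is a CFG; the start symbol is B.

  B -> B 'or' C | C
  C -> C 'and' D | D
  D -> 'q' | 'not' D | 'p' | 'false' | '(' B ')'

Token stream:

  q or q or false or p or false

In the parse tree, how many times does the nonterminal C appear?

[B [B [B [B [B [C [D q]]] or [C [D q]]] or [C [D false]]] or [C [D p]]] or [C [D false]]]

5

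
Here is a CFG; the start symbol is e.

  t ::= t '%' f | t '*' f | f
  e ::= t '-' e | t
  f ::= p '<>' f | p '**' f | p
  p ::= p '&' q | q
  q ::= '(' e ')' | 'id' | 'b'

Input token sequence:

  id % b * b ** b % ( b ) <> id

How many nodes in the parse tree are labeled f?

7

[e [t [t [t [t [f [p [q id]]]] % [f [p [q b]]]] * [f [p [q b]] ** [f [p [q b]]]]] % [f [p [q ( [e [t [f [p [q b]]]]] )]] <> [f [p [q id]]]]]]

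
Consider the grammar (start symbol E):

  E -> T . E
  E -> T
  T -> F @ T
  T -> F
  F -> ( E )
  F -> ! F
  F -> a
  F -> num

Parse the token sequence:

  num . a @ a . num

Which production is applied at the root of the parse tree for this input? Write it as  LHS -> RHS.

[E [T [F num]] . [E [T [F a] @ [T [F a]]] . [E [T [F num]]]]]

E -> T . E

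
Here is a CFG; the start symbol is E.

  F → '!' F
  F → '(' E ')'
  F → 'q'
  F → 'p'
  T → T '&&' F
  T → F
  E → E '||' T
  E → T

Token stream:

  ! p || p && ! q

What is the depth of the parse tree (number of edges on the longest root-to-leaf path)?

[E [E [T [F ! [F p]]]] || [T [T [F p]] && [F ! [F q]]]]

5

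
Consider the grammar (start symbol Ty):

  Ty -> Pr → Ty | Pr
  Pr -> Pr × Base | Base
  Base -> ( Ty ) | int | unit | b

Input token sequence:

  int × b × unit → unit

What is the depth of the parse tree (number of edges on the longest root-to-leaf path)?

[Ty [Pr [Pr [Pr [Base int]] × [Base b]] × [Base unit]] → [Ty [Pr [Base unit]]]]

5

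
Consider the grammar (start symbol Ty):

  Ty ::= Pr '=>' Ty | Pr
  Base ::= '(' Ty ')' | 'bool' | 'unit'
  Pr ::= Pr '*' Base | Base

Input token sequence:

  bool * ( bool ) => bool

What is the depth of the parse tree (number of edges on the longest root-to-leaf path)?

[Ty [Pr [Pr [Base bool]] * [Base ( [Ty [Pr [Base bool]]] )]] => [Ty [Pr [Base bool]]]]

6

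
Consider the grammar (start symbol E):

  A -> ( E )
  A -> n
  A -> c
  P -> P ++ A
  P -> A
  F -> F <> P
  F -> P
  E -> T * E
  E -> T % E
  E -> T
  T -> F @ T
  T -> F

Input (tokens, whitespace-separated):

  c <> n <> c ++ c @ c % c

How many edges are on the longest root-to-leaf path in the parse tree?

7

[E [T [F [F [F [P [A c]]] <> [P [A n]]] <> [P [P [A c]] ++ [A c]]] @ [T [F [P [A c]]]]] % [E [T [F [P [A c]]]]]]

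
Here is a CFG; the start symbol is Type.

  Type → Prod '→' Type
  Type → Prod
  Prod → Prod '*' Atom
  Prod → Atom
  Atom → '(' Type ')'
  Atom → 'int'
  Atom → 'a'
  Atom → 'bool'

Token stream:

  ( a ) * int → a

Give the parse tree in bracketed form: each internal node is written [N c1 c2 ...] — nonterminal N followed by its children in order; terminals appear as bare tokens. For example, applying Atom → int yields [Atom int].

[Type [Prod [Prod [Atom ( [Type [Prod [Atom a]]] )]] * [Atom int]] → [Type [Prod [Atom a]]]]

Type
Prod → Type
Prod * Atom → Type
Atom * Atom → Type
( Type ) * Atom → Type
( Prod ) * Atom → Type
( Atom ) * Atom → Type
( a ) * Atom → Type
( a ) * int → Type
( a ) * int → Prod
( a ) * int → Atom
( a ) * int → a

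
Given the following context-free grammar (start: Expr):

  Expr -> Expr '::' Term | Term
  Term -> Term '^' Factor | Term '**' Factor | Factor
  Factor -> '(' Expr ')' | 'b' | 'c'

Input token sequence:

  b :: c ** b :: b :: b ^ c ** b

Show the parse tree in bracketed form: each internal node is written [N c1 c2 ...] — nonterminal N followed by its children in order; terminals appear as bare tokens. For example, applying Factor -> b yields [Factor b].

Expr
Expr :: Term
Expr :: Term :: Term
Expr :: Term :: Term :: Term
Term :: Term :: Term :: Term
Factor :: Term :: Term :: Term
b :: Term :: Term :: Term
b :: Term ** Factor :: Term :: Term
b :: Factor ** Factor :: Term :: Term
b :: c ** Factor :: Term :: Term
b :: c ** b :: Term :: Term
b :: c ** b :: Factor :: Term
b :: c ** b :: b :: Term
b :: c ** b :: b :: Term ** Factor
b :: c ** b :: b :: Term ^ Factor ** Factor
b :: c ** b :: b :: Factor ^ Factor ** Factor
b :: c ** b :: b :: b ^ Factor ** Factor
b :: c ** b :: b :: b ^ c ** Factor
b :: c ** b :: b :: b ^ c ** b

[Expr [Expr [Expr [Expr [Term [Factor b]]] :: [Term [Term [Factor c]] ** [Factor b]]] :: [Term [Factor b]]] :: [Term [Term [Term [Factor b]] ^ [Factor c]] ** [Factor b]]]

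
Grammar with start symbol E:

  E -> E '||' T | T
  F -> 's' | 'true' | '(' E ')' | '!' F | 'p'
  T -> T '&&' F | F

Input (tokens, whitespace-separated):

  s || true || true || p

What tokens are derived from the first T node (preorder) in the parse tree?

[E [E [E [E [T [F s]]] || [T [F true]]] || [T [F true]]] || [T [F p]]]

s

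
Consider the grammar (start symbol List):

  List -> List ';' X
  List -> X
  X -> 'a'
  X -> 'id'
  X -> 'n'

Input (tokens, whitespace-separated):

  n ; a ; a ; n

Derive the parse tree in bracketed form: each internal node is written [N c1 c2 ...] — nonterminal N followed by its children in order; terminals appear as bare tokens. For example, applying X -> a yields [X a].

[List [List [List [List [X n]] ; [X a]] ; [X a]] ; [X n]]

List
List ; X
List ; X ; X
List ; X ; X ; X
X ; X ; X ; X
n ; X ; X ; X
n ; a ; X ; X
n ; a ; a ; X
n ; a ; a ; n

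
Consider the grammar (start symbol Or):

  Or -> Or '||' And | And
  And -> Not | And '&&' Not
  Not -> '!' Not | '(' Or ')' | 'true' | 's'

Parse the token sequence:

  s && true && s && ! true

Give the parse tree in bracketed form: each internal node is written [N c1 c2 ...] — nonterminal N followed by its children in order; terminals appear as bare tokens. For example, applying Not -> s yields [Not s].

[Or [And [And [And [And [Not s]] && [Not true]] && [Not s]] && [Not ! [Not true]]]]

Or
And
And && Not
And && Not && Not
And && Not && Not && Not
Not && Not && Not && Not
s && Not && Not && Not
s && true && Not && Not
s && true && s && Not
s && true && s && ! Not
s && true && s && ! true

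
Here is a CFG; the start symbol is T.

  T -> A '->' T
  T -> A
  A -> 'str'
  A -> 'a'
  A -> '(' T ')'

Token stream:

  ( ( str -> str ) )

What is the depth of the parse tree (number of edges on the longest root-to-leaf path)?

[T [A ( [T [A ( [T [A str] -> [T [A str]]] )]] )]]

7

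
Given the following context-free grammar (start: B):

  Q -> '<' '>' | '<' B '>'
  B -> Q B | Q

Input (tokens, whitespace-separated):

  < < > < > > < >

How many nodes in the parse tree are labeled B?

4

[B [Q < [B [Q < >] [B [Q < >]]] >] [B [Q < >]]]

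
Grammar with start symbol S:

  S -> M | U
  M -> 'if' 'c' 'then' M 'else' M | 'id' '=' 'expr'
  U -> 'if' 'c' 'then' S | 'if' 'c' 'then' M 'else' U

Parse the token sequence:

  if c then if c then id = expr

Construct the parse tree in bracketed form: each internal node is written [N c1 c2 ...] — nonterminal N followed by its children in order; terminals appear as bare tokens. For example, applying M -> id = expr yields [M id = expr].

S
U
if c then S
if c then U
if c then if c then S
if c then if c then M
if c then if c then id = expr

[S [U if c then [S [U if c then [S [M id = expr]]]]]]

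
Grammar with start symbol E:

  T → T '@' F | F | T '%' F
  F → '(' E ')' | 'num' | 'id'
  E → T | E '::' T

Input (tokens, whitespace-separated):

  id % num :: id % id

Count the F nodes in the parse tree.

[E [E [T [T [F id]] % [F num]]] :: [T [T [F id]] % [F id]]]

4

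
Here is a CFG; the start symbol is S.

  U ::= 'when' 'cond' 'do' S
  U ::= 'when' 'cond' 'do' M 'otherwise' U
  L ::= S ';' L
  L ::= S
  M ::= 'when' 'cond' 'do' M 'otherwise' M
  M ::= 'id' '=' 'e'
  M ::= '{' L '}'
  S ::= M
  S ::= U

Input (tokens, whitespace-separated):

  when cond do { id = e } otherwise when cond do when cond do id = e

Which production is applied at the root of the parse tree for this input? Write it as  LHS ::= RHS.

[S [U when cond do [M { [L [S [M id = e]]] }] otherwise [U when cond do [S [U when cond do [S [M id = e]]]]]]]

S ::= U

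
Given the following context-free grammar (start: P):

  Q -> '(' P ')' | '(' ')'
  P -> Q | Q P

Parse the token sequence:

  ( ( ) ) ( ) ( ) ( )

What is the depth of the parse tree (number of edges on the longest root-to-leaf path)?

5

[P [Q ( [P [Q ( )]] )] [P [Q ( )] [P [Q ( )] [P [Q ( )]]]]]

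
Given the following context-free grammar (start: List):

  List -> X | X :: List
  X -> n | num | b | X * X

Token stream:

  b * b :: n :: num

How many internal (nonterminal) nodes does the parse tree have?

[List [X [X b] * [X b]] :: [List [X n] :: [List [X num]]]]

8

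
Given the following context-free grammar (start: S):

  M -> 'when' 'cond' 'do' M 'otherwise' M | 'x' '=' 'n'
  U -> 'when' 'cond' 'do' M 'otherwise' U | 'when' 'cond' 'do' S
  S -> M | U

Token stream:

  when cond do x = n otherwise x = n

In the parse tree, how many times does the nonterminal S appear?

[S [M when cond do [M x = n] otherwise [M x = n]]]

1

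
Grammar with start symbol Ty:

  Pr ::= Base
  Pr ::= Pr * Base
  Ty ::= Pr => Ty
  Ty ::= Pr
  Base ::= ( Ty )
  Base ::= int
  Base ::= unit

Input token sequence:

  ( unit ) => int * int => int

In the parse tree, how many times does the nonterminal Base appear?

[Ty [Pr [Base ( [Ty [Pr [Base unit]]] )]] => [Ty [Pr [Pr [Base int]] * [Base int]] => [Ty [Pr [Base int]]]]]

5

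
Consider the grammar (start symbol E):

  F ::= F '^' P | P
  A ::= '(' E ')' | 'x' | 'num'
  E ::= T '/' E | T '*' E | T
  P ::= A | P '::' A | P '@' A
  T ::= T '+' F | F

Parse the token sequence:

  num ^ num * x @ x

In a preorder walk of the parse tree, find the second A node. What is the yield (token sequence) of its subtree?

[E [T [F [F [P [A num]]] ^ [P [A num]]]] * [E [T [F [P [P [A x]] @ [A x]]]]]]

num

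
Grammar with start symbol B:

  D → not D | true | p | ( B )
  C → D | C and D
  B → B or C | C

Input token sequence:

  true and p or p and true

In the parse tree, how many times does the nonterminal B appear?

[B [B [C [C [D true]] and [D p]]] or [C [C [D p]] and [D true]]]

2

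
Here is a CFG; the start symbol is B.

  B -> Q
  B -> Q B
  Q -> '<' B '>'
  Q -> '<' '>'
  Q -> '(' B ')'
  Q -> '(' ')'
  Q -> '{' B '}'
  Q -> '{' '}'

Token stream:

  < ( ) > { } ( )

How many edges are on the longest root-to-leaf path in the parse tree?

4

[B [Q < [B [Q ( )]] >] [B [Q { }] [B [Q ( )]]]]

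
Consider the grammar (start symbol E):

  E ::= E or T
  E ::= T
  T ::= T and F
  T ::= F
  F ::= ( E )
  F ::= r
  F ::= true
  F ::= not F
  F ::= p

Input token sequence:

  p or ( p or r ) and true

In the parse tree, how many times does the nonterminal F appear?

[E [E [T [F p]]] or [T [T [F ( [E [E [T [F p]]] or [T [F r]]] )]] and [F true]]]

5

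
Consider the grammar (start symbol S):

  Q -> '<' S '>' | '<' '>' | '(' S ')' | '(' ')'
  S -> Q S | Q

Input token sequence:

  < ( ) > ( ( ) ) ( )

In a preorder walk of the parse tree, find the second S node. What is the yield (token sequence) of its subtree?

[S [Q < [S [Q ( )]] >] [S [Q ( [S [Q ( )]] )] [S [Q ( )]]]]

( )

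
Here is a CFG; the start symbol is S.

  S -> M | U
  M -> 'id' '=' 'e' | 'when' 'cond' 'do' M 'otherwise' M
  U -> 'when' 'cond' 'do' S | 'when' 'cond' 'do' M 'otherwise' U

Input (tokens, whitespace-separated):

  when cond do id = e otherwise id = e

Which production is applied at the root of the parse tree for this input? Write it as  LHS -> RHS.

S -> M

[S [M when cond do [M id = e] otherwise [M id = e]]]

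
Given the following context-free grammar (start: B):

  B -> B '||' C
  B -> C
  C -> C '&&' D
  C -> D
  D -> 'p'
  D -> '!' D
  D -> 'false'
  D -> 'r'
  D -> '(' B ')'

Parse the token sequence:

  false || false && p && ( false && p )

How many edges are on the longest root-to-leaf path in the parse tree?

[B [B [C [D false]]] || [C [C [C [D false]] && [D p]] && [D ( [B [C [C [D false]] && [D p]]] )]]]

7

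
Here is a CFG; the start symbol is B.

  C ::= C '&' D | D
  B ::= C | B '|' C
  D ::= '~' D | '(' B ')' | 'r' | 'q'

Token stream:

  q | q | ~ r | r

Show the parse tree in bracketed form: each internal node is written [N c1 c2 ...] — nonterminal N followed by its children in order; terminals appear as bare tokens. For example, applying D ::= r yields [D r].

[B [B [B [B [C [D q]]] | [C [D q]]] | [C [D ~ [D r]]]] | [C [D r]]]

B
B | C
B | C | C
B | C | C | C
C | C | C | C
D | C | C | C
q | C | C | C
q | D | C | C
q | q | C | C
q | q | D | C
q | q | ~ D | C
q | q | ~ r | C
q | q | ~ r | D
q | q | ~ r | r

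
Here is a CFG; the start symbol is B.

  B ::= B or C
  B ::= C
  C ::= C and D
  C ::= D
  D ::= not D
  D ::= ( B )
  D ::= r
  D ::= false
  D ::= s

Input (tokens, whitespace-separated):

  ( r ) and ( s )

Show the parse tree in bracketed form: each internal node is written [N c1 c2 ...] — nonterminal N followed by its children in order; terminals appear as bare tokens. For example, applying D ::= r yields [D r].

B
C
C and D
D and D
( B ) and D
( C ) and D
( D ) and D
( r ) and D
( r ) and ( B )
( r ) and ( C )
( r ) and ( D )
( r ) and ( s )

[B [C [C [D ( [B [C [D r]]] )]] and [D ( [B [C [D s]]] )]]]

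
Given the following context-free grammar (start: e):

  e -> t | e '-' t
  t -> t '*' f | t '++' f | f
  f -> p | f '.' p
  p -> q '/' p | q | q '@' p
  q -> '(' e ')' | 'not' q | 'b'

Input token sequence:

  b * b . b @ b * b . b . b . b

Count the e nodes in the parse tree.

1

[e [t [t [t [f [p [q b]]]] * [f [f [p [q b]]] . [p [q b] @ [p [q b]]]]] * [f [f [f [f [p [q b]]] . [p [q b]]] . [p [q b]]] . [p [q b]]]]]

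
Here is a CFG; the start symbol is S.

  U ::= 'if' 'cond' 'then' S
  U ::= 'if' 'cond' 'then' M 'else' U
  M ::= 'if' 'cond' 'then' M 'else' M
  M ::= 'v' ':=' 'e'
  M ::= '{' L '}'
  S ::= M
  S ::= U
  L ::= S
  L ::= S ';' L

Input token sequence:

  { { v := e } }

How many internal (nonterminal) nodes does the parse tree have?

[S [M { [L [S [M { [L [S [M v := e]]] }]]] }]]

8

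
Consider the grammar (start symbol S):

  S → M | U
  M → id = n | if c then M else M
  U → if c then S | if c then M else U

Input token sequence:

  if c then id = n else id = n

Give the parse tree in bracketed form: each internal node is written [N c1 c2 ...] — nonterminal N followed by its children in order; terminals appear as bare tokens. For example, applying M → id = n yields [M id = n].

[S [M if c then [M id = n] else [M id = n]]]

S
M
if c then M else M
if c then id = n else M
if c then id = n else id = n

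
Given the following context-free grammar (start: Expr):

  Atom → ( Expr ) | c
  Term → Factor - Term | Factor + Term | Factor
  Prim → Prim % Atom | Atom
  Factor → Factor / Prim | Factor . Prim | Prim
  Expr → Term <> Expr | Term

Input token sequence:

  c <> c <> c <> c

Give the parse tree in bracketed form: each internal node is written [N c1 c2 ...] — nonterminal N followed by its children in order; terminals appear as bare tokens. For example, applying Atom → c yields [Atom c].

Expr
Term <> Expr
Factor <> Expr
Prim <> Expr
Atom <> Expr
c <> Expr
c <> Term <> Expr
c <> Factor <> Expr
c <> Prim <> Expr
c <> Atom <> Expr
c <> c <> Expr
c <> c <> Term <> Expr
c <> c <> Factor <> Expr
c <> c <> Prim <> Expr
c <> c <> Atom <> Expr
c <> c <> c <> Expr
c <> c <> c <> Term
c <> c <> c <> Factor
c <> c <> c <> Prim
c <> c <> c <> Atom
c <> c <> c <> c

[Expr [Term [Factor [Prim [Atom c]]]] <> [Expr [Term [Factor [Prim [Atom c]]]] <> [Expr [Term [Factor [Prim [Atom c]]]] <> [Expr [Term [Factor [Prim [Atom c]]]]]]]]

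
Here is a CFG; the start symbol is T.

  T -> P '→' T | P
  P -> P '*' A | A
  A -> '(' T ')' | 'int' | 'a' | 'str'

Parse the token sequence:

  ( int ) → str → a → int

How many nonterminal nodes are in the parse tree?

15

[T [P [A ( [T [P [A int]]] )]] → [T [P [A str]] → [T [P [A a]] → [T [P [A int]]]]]]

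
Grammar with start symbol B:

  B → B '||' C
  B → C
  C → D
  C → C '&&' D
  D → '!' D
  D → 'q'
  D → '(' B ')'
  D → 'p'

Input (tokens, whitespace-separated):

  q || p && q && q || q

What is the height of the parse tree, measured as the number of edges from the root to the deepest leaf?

6

[B [B [B [C [D q]]] || [C [C [C [D p]] && [D q]] && [D q]]] || [C [D q]]]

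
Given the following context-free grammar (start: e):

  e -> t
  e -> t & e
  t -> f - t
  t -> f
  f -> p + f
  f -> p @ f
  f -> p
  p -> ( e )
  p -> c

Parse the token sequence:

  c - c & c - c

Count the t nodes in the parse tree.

4

[e [t [f [p c]] - [t [f [p c]]]] & [e [t [f [p c]] - [t [f [p c]]]]]]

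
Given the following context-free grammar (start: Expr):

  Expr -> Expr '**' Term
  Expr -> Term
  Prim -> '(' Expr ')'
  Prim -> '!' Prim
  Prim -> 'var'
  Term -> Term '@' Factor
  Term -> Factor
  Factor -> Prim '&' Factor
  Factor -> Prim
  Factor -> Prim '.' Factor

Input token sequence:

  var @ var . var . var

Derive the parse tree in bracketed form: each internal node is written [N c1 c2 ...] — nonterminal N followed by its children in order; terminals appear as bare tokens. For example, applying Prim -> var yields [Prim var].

Expr
Term
Term @ Factor
Factor @ Factor
Prim @ Factor
var @ Factor
var @ Prim . Factor
var @ var . Factor
var @ var . Prim . Factor
var @ var . var . Factor
var @ var . var . Prim
var @ var . var . var

[Expr [Term [Term [Factor [Prim var]]] @ [Factor [Prim var] . [Factor [Prim var] . [Factor [Prim var]]]]]]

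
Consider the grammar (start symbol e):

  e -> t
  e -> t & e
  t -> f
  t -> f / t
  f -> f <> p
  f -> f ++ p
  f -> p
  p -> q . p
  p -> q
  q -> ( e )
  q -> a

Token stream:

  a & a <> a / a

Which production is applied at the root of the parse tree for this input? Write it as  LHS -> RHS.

e -> t & e

[e [t [f [p [q a]]]] & [e [t [f [f [p [q a]]] <> [p [q a]]] / [t [f [p [q a]]]]]]]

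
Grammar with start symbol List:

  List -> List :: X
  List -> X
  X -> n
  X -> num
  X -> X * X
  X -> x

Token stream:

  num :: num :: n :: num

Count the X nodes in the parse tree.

[List [List [List [List [X num]] :: [X num]] :: [X n]] :: [X num]]

4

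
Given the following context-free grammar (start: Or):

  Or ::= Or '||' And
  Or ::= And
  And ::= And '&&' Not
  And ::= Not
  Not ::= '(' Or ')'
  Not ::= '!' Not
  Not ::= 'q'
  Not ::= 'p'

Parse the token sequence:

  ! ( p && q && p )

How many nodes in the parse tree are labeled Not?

5

[Or [And [Not ! [Not ( [Or [And [And [And [Not p]] && [Not q]] && [Not p]]] )]]]]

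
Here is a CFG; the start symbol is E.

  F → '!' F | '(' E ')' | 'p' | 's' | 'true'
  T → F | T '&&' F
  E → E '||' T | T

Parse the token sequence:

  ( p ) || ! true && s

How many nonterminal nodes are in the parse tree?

[E [E [T [F ( [E [T [F p]]] )]]] || [T [T [F ! [F true]]] && [F s]]]

12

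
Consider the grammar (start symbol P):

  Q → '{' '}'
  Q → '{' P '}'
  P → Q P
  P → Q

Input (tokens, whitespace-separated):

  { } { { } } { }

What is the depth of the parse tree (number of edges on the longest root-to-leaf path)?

5

[P [Q { }] [P [Q { [P [Q { }]] }] [P [Q { }]]]]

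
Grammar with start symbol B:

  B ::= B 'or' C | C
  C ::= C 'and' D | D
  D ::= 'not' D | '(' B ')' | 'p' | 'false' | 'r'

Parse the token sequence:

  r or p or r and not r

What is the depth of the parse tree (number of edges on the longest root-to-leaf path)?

[B [B [B [C [D r]]] or [C [D p]]] or [C [C [D r]] and [D not [D r]]]]

5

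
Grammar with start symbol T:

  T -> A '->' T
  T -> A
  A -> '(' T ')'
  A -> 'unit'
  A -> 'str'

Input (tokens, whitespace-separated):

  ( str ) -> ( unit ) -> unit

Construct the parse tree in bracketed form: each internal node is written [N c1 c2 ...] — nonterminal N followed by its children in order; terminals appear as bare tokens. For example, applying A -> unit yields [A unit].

T
A -> T
( T ) -> T
( A ) -> T
( str ) -> T
( str ) -> A -> T
( str ) -> ( T ) -> T
( str ) -> ( A ) -> T
( str ) -> ( unit ) -> T
( str ) -> ( unit ) -> A
( str ) -> ( unit ) -> unit

[T [A ( [T [A str]] )] -> [T [A ( [T [A unit]] )] -> [T [A unit]]]]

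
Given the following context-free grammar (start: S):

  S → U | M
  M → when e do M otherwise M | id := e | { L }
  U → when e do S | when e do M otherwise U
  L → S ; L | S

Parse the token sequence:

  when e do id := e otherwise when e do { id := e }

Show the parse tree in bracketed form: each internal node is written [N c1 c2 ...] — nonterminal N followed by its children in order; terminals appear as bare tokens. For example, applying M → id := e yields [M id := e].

[S [U when e do [M id := e] otherwise [U when e do [S [M { [L [S [M id := e]]] }]]]]]

S
U
when e do M otherwise U
when e do id := e otherwise U
when e do id := e otherwise when e do S
when e do id := e otherwise when e do M
when e do id := e otherwise when e do { L }
when e do id := e otherwise when e do { S }
when e do id := e otherwise when e do { M }
when e do id := e otherwise when e do { id := e }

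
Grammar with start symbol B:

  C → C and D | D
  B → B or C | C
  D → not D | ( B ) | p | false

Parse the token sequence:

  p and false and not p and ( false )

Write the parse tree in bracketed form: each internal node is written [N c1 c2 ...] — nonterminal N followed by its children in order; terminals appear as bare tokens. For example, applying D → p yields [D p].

B
C
C and D
C and D and D
C and D and D and D
D and D and D and D
p and D and D and D
p and false and D and D
p and false and not D and D
p and false and not p and D
p and false and not p and ( B )
p and false and not p and ( C )
p and false and not p and ( D )
p and false and not p and ( false )

[B [C [C [C [C [D p]] and [D false]] and [D not [D p]]] and [D ( [B [C [D false]]] )]]]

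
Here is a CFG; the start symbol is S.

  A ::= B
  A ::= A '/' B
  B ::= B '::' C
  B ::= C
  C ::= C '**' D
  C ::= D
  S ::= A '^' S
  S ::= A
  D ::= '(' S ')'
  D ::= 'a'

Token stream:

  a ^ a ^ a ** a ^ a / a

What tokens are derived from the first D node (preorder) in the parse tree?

a

[S [A [B [C [D a]]]] ^ [S [A [B [C [D a]]]] ^ [S [A [B [C [C [D a]] ** [D a]]]] ^ [S [A [A [B [C [D a]]]] / [B [C [D a]]]]]]]]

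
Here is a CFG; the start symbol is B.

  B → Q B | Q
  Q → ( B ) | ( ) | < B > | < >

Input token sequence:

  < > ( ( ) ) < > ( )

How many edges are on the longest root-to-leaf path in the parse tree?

5

[B [Q < >] [B [Q ( [B [Q ( )]] )] [B [Q < >] [B [Q ( )]]]]]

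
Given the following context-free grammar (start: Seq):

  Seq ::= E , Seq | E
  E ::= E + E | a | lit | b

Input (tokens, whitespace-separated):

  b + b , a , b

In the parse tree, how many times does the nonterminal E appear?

5

[Seq [E [E b] + [E b]] , [Seq [E a] , [Seq [E b]]]]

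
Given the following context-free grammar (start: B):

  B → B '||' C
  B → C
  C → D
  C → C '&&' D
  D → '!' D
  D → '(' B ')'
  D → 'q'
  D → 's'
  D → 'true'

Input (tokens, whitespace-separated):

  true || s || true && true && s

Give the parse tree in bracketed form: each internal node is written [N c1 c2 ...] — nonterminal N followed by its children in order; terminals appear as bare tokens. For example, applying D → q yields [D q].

[B [B [B [C [D true]]] || [C [D s]]] || [C [C [C [D true]] && [D true]] && [D s]]]

B
B || C
B || C || C
C || C || C
D || C || C
true || C || C
true || D || C
true || s || C
true || s || C && D
true || s || C && D && D
true || s || D && D && D
true || s || true && D && D
true || s || true && true && D
true || s || true && true && s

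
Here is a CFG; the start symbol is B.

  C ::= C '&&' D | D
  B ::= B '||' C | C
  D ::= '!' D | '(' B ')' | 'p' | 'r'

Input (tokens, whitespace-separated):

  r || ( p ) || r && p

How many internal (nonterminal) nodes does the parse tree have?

14

[B [B [B [C [D r]]] || [C [D ( [B [C [D p]]] )]]] || [C [C [D r]] && [D p]]]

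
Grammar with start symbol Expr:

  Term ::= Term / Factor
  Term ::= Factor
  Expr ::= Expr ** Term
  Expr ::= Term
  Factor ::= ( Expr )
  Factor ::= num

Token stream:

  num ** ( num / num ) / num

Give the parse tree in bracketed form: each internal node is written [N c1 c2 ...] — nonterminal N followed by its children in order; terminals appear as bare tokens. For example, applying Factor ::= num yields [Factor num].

Expr
Expr ** Term
Term ** Term
Factor ** Term
num ** Term
num ** Term / Factor
num ** Factor / Factor
num ** ( Expr ) / Factor
num ** ( Term ) / Factor
num ** ( Term / Factor ) / Factor
num ** ( Factor / Factor ) / Factor
num ** ( num / Factor ) / Factor
num ** ( num / num ) / Factor
num ** ( num / num ) / num

[Expr [Expr [Term [Factor num]]] ** [Term [Term [Factor ( [Expr [Term [Term [Factor num]] / [Factor num]]] )]] / [Factor num]]]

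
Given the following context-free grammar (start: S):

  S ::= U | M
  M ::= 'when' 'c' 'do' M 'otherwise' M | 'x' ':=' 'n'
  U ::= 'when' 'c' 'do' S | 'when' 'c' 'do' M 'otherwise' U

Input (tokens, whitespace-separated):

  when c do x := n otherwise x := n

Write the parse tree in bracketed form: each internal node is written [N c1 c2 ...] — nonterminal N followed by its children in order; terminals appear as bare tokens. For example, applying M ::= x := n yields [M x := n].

[S [M when c do [M x := n] otherwise [M x := n]]]

S
M
when c do M otherwise M
when c do x := n otherwise M
when c do x := n otherwise x := n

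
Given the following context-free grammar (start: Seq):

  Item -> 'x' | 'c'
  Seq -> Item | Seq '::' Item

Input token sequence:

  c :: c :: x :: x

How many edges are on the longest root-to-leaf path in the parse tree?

[Seq [Seq [Seq [Seq [Item c]] :: [Item c]] :: [Item x]] :: [Item x]]

5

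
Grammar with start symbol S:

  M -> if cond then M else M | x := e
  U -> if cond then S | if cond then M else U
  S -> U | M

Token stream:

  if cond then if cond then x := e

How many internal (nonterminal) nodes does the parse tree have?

6

[S [U if cond then [S [U if cond then [S [M x := e]]]]]]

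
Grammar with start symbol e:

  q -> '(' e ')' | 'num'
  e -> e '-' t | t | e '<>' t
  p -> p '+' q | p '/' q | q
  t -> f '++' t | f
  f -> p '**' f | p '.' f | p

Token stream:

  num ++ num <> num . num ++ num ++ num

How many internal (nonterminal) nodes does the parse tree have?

[e [e [t [f [p [q num]]] ++ [t [f [p [q num]]]]]] <> [t [f [p [q num]] . [f [p [q num]]]] ++ [t [f [p [q num]]] ++ [t [f [p [q num]]]]]]]

25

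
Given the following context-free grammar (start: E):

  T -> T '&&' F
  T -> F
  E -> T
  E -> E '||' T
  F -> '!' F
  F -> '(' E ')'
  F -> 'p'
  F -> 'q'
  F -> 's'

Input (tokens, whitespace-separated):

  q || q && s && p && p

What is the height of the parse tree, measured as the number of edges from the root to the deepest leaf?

[E [E [T [F q]]] || [T [T [T [T [F q]] && [F s]] && [F p]] && [F p]]]

6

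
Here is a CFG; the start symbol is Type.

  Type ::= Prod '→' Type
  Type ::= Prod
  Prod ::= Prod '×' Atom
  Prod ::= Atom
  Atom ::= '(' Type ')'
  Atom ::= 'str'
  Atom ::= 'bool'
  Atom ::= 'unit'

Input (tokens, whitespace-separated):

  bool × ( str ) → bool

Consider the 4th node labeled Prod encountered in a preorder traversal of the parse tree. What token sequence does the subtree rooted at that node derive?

bool

[Type [Prod [Prod [Atom bool]] × [Atom ( [Type [Prod [Atom str]]] )]] → [Type [Prod [Atom bool]]]]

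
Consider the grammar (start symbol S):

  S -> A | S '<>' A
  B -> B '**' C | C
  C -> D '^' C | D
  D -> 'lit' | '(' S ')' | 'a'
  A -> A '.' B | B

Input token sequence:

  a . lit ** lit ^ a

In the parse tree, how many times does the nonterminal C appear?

[S [A [A [B [C [D a]]]] . [B [B [C [D lit]]] ** [C [D lit] ^ [C [D a]]]]]]

4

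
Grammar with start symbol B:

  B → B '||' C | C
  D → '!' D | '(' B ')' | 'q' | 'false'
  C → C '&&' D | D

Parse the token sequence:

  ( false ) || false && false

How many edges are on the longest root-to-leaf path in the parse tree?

7

[B [B [C [D ( [B [C [D false]]] )]]] || [C [C [D false]] && [D false]]]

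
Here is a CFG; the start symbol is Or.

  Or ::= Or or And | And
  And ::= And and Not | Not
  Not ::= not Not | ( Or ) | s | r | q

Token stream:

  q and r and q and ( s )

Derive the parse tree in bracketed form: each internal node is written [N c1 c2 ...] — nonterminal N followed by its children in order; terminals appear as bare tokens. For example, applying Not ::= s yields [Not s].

Or
And
And and Not
And and Not and Not
And and Not and Not and Not
Not and Not and Not and Not
q and Not and Not and Not
q and r and Not and Not
q and r and q and Not
q and r and q and ( Or )
q and r and q and ( And )
q and r and q and ( Not )
q and r and q and ( s )

[Or [And [And [And [And [Not q]] and [Not r]] and [Not q]] and [Not ( [Or [And [Not s]]] )]]]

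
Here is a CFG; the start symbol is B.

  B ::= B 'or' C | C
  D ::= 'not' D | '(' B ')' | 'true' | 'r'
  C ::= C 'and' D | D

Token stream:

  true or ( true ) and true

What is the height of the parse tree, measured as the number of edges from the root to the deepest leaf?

7

[B [B [C [D true]]] or [C [C [D ( [B [C [D true]]] )]] and [D true]]]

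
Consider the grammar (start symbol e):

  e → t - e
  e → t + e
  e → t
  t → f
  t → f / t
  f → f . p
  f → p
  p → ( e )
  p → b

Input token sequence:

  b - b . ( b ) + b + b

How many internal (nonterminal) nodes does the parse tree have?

22

[e [t [f [p b]]] - [e [t [f [f [p b]] . [p ( [e [t [f [p b]]]] )]]] + [e [t [f [p b]]] + [e [t [f [p b]]]]]]]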